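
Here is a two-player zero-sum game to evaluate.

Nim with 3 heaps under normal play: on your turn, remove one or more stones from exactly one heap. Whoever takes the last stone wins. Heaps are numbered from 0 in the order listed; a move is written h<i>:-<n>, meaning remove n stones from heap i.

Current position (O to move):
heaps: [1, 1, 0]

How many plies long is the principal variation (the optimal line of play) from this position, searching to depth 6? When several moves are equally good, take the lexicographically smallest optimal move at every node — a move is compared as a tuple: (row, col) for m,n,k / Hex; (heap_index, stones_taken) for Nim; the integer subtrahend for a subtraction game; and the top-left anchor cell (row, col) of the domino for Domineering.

PV length from [(1,1,0)]: 2 plies

p1 O@[(1,1,0)]: h0:-1[(0,1,0)]-1* h1:-1[(1,0,0)]-1
p2 X@[(0,1,0)]: h1:-1[(0,0,0)]+1*
p3 O@[(0,0,0)] terminal -1; root [(1,1,0)] d6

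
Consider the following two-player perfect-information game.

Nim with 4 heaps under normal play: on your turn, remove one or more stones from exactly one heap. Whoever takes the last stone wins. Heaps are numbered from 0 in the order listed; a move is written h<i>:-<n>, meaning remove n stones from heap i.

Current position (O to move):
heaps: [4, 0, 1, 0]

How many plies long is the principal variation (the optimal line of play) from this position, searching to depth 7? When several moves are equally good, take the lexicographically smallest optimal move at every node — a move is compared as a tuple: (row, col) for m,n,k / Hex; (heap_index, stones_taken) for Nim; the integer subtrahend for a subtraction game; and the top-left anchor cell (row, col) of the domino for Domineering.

[(4,0,1,0)] O move#1: h0:-1:-1/(3,0,1,0), h0:-2:-1/(2,0,1,0), h0:-3:+1/(1,0,1,0)*, h0:-4:-1/(0,0,1,0), h2:-1:-1/(4,0,0,0)
[(1,0,1,0)] X move#2: h0:-1:-1/(0,0,1,0)*, h2:-1:-1/(1,0,0,0)
[(0,0,1,0)] O move#3: h2:-1:+1/(0,0,0,0)*
[(0,0,0,0)] end (terminal -1, X#4); searched (4,0,1,0) to 7

PV length from [(4,0,1,0)]: 3 plies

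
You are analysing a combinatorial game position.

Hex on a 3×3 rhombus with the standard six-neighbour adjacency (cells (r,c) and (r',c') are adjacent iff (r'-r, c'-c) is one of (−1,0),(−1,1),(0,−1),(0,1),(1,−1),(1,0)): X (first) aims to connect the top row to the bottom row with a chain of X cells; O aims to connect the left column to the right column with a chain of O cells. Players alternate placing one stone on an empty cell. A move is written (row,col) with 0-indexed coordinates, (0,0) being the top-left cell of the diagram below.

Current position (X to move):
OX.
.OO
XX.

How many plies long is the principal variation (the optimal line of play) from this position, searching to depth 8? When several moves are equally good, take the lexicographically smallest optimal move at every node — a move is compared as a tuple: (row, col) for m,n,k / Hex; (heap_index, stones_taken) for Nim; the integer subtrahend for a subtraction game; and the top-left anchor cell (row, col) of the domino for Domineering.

ply 1, X at OX./.OO/XX. | (0,2)=-1→OXX/.OO/XX.; (1,0)=+1→OX./XOO/XX.*; (2,2)=-1→OX./.OO/XXX
ply 2: OX./XOO/XX. is terminal -1 (O); from OX./.OO/XX. depth 8

PV length from [OX./.OO/XX.]: 1 ply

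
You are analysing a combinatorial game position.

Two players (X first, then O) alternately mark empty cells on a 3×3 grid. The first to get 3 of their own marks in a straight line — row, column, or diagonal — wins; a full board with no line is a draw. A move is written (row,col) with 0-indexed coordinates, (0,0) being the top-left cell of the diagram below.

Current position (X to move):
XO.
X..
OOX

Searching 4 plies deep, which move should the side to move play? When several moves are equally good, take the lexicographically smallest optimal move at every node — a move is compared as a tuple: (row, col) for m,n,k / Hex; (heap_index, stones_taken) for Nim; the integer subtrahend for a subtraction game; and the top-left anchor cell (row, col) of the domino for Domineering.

X's best at [XO./X../OOX]: (1,1)

[XO./X../OOX] X move#1: (0,2):-1/XOX/X../OOX, (1,1):+1/XO./XX./OOX*, (1,2):-1/XO./X.X/OOX
[XO./XX./OOX] end (terminal -1, O#2); searched XO./X../OOX to 4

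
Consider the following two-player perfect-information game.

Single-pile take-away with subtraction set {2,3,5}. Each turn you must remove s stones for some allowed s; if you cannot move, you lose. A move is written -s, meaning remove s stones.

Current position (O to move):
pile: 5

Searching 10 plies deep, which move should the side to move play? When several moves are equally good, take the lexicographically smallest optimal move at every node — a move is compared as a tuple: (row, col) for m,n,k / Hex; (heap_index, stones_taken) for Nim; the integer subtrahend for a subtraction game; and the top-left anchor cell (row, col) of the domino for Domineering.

O's best at [5]: -5

ply 1, O at 5 | -2=-1→3; -3=-1→2; -5=+1→0*
ply 2: 0 is terminal -1 (X); from 5 depth 10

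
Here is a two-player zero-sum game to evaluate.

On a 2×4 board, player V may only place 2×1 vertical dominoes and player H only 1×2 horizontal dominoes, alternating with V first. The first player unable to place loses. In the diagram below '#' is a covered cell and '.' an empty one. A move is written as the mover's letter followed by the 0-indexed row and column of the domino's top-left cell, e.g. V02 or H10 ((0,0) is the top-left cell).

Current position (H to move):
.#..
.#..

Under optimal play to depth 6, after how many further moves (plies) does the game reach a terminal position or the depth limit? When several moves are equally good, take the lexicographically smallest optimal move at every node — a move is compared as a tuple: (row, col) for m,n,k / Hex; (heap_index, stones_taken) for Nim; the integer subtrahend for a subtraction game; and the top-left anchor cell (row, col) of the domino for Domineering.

PV length from [.#../.#..]: 3 plies

ply 1, H at .#../.#.. | H02=+1→.###/.#..*; H12=+1→.#../.###
ply 2, V at .###/.#.. | V00=-1→####/##..*
ply 3, H at ####/##.. | H12=+1→####/####*
ply 4: ####/#### is terminal -1 (V); from .#../.#.. depth 6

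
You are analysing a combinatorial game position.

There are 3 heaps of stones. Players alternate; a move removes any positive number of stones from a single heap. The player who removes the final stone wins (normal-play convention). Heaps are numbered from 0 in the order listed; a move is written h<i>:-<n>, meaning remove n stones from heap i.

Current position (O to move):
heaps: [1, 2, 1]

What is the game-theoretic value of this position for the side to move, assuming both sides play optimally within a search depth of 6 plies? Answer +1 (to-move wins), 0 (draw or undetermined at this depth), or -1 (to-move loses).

p1 O@[(1,2,1)]: h0:-1[(0,2,1)]-1 h1:-1[(1,1,1)]-1 h1:-2[(1,0,1)]+1* h2:-1[(1,2,0)]-1
p2 X@[(1,0,1)]: h0:-1[(0,0,1)]-1* h2:-1[(1,0,0)]-1
p3 O@[(0,0,1)]: h2:-1[(0,0,0)]+1*
p4 X@[(0,0,0)] terminal -1; root [(1,2,1)] d6

value((1,2,1), O) = +1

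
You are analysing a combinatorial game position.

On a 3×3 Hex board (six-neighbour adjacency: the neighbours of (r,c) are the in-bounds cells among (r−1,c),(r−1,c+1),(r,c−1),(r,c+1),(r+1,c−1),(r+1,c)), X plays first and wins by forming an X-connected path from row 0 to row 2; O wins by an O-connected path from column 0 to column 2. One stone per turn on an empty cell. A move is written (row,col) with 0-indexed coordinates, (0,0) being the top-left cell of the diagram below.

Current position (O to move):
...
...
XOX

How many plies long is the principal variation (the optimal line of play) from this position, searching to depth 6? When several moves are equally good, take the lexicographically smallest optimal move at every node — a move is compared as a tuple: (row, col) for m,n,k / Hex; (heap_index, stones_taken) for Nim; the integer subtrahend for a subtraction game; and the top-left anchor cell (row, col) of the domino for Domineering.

PV length from [.../.../XOX]: 4 plies

ply 1, O at .../.../XOX | (0,0)=-1→O../.../XOX*; (0,1)=-1→.O./.../XOX; (0,2)=-1→..O/.../XOX; (1,0)=-1→.../O../XOX; (1,1)=-1→.../.O./XOX; (1,2)=-1→.../..O/XOX
ply 2, X at O../.../XOX | (0,1)=+1→OX./.../XOX*; (0,2)=+1→O.X/.../XOX; (1,0)=+1→O../X../XOX; (1,1)=+1→O../.X./XOX; (1,2)=+1→O../..X/XOX
ply 3, O at OX./.../XOX | (0,2)=-1→OXO/.../XOX*; (1,0)=-1→OX./O../XOX; (1,1)=-1→OX./.O./XOX; (1,2)=-1→OX./..O/XOX
ply 4, X at OXO/.../XOX | (1,0)=+1→OXO/X../XOX*; (1,1)=+1→OXO/.X./XOX; (1,2)=+1→OXO/..X/XOX
ply 5: OXO/X../XOX is terminal -1 (O); from .../.../XOX depth 6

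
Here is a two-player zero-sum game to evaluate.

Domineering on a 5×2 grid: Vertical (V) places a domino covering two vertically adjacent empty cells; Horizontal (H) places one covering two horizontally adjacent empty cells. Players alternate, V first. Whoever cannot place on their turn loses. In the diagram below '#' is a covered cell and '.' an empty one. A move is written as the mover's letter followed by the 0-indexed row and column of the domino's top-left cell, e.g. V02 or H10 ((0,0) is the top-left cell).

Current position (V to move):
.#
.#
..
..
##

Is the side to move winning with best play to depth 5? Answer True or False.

[.#/.#/../../##] V move#1: V00:-1/##/##/../../##, V10:-1/.#/##/#./../##, V20:+1/.#/.#/#./#./##*, V21:+1/.#/.#/.#/.#/##
[.#/.#/#./#./##] end (terminal -1, H#2); searched .#/.#/../../## to 5

V winning at [.#/.#/../../##]: True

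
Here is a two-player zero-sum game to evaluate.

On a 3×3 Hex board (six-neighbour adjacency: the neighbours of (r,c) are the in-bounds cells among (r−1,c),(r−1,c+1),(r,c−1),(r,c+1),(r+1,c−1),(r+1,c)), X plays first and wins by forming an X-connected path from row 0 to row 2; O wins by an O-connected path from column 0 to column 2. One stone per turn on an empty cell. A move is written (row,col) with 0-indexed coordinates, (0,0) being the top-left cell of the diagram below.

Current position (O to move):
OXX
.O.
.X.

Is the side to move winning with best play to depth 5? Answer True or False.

O winning at [OXX/.O./.X.]: True

[OXX/.O./.X.] O move#1: (1,0):-1/OXX/OO./.X., (1,2):+1/OXX/.OO/.X.*, (2,0):-1/OXX/.O./OX., (2,2):-1/OXX/.O./.XO
[OXX/.OO/.X.] X move#2: (1,0):-1/OXX/XOO/.X.*, (2,0):-1/OXX/.OO/XX., (2,2):-1/OXX/.OO/.XX
[OXX/XOO/.X.] O move#3: (2,0):+1/OXX/XOO/OX.*, (2,2):-1/OXX/XOO/.XO
[OXX/XOO/OX.] end (terminal -1, X#4); searched OXX/.O./.X. to 5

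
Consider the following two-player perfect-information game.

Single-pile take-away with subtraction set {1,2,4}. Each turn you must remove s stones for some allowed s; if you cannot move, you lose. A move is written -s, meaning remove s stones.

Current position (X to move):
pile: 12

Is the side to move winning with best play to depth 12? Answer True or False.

X winning at [12]: False

ply 1, X at 12 | -1=-1→11*; -2=-1→10; -4=-1→8
ply 2, O at 11 | -1=-1→10; -2=+1→9*; -4=-1→7
ply 3, X at 9 | -1=-1→8*; -2=-1→7; -4=-1→5
ply 4, O at 8 | -1=-1→7; -2=+1→6*; -4=-1→4
ply 5, X at 6 | -1=-1→5*; -2=-1→4; -4=-1→2
ply 6, O at 5 | -1=-1→4; -2=+1→3*; -4=-1→1
ply 7, X at 3 | -1=-1→2*; -2=-1→1
ply 8, O at 2 | -1=-1→1; -2=+1→0*
ply 9: 0 is terminal -1 (X); from 12 depth 12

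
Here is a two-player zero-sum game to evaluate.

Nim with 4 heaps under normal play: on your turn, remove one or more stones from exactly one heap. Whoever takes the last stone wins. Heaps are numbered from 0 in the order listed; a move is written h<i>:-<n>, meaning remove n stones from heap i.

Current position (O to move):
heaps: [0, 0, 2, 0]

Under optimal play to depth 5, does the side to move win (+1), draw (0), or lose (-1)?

p1 O@[(0,0,2,0)]: h2:-1[(0,0,1,0)]-1 h2:-2[(0,0,0,0)]+1*
p2 X@[(0,0,0,0)] terminal -1; root [(0,0,2,0)] d5

value((0,0,2,0), O) = +1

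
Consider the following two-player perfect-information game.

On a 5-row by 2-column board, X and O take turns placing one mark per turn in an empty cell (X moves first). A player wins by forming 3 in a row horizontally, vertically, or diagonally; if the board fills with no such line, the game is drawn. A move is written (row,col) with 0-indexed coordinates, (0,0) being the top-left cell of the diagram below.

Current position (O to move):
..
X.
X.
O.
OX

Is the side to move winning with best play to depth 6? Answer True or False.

O winning at [../X./X./O./OX]: False

p1 O@[../X./X./O./OX]: (0,0)[O./X./X./O./OX]+0* (0,1)[.O/X./X./O./OX]-1 (1,1)[../XO/X./O./OX]-1 (2,1)[../X./XO/O./OX]-1 (3,1)[../X./X./OO/OX]-1
p2 X@[O./X./X./O./OX]: (0,1)[OX/X./X./O./OX]+0* (1,1)[O./XX/X./O./OX]+0 (2,1)[O./X./XX/O./OX]+0 (3,1)[O./X./X./OX/OX]+0
p3 O@[OX/X./X./O./OX]: (1,1)[OX/XO/X./O./OX]+0* (2,1)[OX/X./XO/O./OX]+0 (3,1)[OX/X./X./OO/OX]+0
p4 X@[OX/XO/X./O./OX]: (2,1)[OX/XO/XX/O./OX]+0* (3,1)[OX/XO/X./OX/OX]+0
p5 O@[OX/XO/XX/O./OX]: (3,1)[OX/XO/XX/OO/OX]+0*
p6 X@[OX/XO/XX/OO/OX] terminal +0; root [../X./X./O./OX] d6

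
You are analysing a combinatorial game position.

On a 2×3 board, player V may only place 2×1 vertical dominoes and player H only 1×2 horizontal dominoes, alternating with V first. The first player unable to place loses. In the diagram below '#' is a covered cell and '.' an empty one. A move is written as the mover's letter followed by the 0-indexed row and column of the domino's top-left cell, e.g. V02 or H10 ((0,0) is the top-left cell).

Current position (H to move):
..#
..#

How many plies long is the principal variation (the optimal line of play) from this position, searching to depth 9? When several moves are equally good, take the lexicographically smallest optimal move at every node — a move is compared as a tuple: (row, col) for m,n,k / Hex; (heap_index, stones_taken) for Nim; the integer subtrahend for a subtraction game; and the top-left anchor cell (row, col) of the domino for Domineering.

[..#/..#] H move#1: H00:+1/###/..#*, H10:+1/..#/###
[###/..#] end (terminal -1, V#2); searched ..#/..# to 9

PV length from [..#/..#]: 1 ply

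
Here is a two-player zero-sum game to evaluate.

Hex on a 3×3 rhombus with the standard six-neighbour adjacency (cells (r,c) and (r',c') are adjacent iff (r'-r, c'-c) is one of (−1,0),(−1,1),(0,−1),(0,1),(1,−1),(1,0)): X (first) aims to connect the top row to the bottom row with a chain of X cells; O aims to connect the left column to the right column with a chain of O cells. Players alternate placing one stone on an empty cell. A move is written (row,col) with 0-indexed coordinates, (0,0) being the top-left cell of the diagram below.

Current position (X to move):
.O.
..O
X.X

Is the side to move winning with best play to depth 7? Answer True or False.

[.O./..O/X.X] X move#1: (0,0):-1/XO./..O/X.X*, (0,2):-1/.OX/..O/X.X, (1,0):-1/.O./X.O/X.X, (1,1):-1/.O./.XO/X.X, (2,1):-1/.O./..O/XXX
[XO./..O/X.X] O move#2: (0,2):-1/XOO/..O/X.X, (1,0):+1/XO./O.O/X.X*, (1,1):-1/XO./.OO/X.X, (2,1):-1/XO./..O/XOX
[XO./O.O/X.X] X move#3: (0,2):-1/XOX/O.O/X.X*, (1,1):-1/XO./OXO/X.X, (2,1):-1/XO./O.O/XXX
[XOX/O.O/X.X] O move#4: (1,1):+1/XOX/OOO/X.X*, (2,1):-1/XOX/O.O/XOX
[XOX/OOO/X.X] end (terminal -1, X#5); searched .O./..O/X.X to 7

X winning at [.O./..O/X.X]: False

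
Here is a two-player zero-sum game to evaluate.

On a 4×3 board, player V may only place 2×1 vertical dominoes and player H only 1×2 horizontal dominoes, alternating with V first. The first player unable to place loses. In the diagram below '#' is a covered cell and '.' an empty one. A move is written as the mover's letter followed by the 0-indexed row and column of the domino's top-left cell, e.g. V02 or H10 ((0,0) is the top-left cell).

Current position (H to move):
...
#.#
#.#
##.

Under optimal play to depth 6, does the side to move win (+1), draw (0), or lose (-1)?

ply 1, H at .../#.#/#.#/##. | H00=-1→##./#.#/#.#/##.*; H01=-1→.##/#.#/#.#/##.
ply 2, V at ##./#.#/#.#/##. | V11=+1→##./###/###/##.*
ply 3: ##./###/###/##. is terminal -1 (H); from .../#.#/#.#/##. depth 6

value(.../#.#/#.#/##., H) = -1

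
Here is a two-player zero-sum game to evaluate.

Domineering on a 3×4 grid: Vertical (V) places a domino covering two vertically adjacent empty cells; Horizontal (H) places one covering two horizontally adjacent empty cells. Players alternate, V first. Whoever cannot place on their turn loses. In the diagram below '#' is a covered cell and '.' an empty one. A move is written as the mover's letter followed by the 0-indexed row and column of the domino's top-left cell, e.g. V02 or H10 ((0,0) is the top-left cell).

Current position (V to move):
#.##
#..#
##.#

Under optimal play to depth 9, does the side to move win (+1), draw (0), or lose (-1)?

ply 1, V at #.##/#..#/##.# | V01=+1→####/##.#/##.#*; V12=+1→#.##/#.##/####
ply 2: ####/##.#/##.# is terminal -1 (H); from #.##/#..#/##.# depth 9

value(#.##/#..#/##.#, V) = +1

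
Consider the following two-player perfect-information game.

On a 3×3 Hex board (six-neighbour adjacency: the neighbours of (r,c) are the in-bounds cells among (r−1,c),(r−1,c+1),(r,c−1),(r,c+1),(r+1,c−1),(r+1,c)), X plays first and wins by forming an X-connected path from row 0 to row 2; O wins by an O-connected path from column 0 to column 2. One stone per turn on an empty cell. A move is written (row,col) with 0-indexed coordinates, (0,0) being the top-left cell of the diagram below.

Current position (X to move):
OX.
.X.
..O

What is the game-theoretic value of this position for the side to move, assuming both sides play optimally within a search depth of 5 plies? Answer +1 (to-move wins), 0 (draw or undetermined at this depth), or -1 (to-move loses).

p1 X@[OX./.X./..O]: (0,2)[OXX/.X./..O]+1* (1,0)[OX./XX./..O]+1 (1,2)[OX./.XX/..O]+1 (2,0)[OX./.X./X.O]+1 (2,1)[OX./.X./.XO]+1
p2 O@[OXX/.X./..O]: (1,0)[OXX/OX./..O]-1* (1,2)[OXX/.XO/..O]-1 (2,0)[OXX/.X./O.O]-1 (2,1)[OXX/.X./.OO]-1
p3 X@[OXX/OX./..O]: (1,2)[OXX/OXX/..O]+1* (2,0)[OXX/OX./X.O]+1 (2,1)[OXX/OX./.XO]+1
p4 O@[OXX/OXX/..O]: (2,0)[OXX/OXX/O.O]-1* (2,1)[OXX/OXX/.OO]-1
p5 X@[OXX/OXX/O.O]: (2,1)[OXX/OXX/OXO]+1*
p6 O@[OXX/OXX/OXO] terminal -1; root [OX./.X./..O] d5

value(OX./.X./..O, X) = +1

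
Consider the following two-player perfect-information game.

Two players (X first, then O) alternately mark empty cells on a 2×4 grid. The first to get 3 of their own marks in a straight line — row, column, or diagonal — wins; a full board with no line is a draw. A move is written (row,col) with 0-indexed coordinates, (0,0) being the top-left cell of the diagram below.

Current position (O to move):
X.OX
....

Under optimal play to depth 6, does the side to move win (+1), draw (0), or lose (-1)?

p1 O@[X.OX/....]: (0,1)[XOOX/....]+0* (1,0)[X.OX/O...]+0 (1,1)[X.OX/.O..]+0 (1,2)[X.OX/..O.]+0 (1,3)[X.OX/...O]+0
p2 X@[XOOX/....]: (1,0)[XOOX/X...]+0* (1,1)[XOOX/.X..]+0 (1,2)[XOOX/..X.]+0 (1,3)[XOOX/...X]+0
p3 O@[XOOX/X...]: (1,1)[XOOX/XO..]+0* (1,2)[XOOX/X.O.]+0 (1,3)[XOOX/X..O]+0
p4 X@[XOOX/XO..]: (1,2)[XOOX/XOX.]+0* (1,3)[XOOX/XO.X]+0
p5 O@[XOOX/XOX.]: (1,3)[XOOX/XOXO]+0*
p6 X@[XOOX/XOXO] terminal +0; root [X.OX/....] d6

value(X.OX/...., O) = 0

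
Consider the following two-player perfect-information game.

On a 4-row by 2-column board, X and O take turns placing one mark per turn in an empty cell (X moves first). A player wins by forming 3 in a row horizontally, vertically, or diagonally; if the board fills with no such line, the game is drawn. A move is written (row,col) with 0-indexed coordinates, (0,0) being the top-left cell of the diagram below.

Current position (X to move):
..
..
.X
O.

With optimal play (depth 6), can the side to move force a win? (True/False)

[../../.X/O.] X move#1: (0,0):+0/X./../.X/O., (0,1):+0/.X/../.X/O., (1,0):+0/../X./.X/O., (1,1):+1/../.X/.X/O.*, (2,0):+0/../../XX/O., (3,1):+0/../../.X/OX
[../.X/.X/O.] O move#2: (0,0):-1/O./.X/.X/O.*, (0,1):-1/.O/.X/.X/O., (1,0):-1/../OX/.X/O., (2,0):-1/../.X/OX/O., (3,1):-1/../.X/.X/OO
[O./.X/.X/O.] X move#3: (0,1):+1/OX/.X/.X/O.*, (1,0):+1/O./XX/.X/O., (2,0):+1/O./.X/XX/O., (3,1):+1/O./.X/.X/OX
[OX/.X/.X/O.] end (terminal -1, O#4); searched ../../.X/O. to 6

X winning at [../../.X/O.]: True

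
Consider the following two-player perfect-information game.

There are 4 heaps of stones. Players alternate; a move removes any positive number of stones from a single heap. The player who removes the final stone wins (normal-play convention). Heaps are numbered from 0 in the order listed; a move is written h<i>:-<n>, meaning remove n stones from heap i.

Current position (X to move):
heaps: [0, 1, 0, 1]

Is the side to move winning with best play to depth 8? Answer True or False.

X winning at [(0,1,0,1)]: False

p1 X@[(0,1,0,1)]: h1:-1[(0,0,0,1)]-1* h3:-1[(0,1,0,0)]-1
p2 O@[(0,0,0,1)]: h3:-1[(0,0,0,0)]+1*
p3 X@[(0,0,0,0)] terminal -1; root [(0,1,0,1)] d8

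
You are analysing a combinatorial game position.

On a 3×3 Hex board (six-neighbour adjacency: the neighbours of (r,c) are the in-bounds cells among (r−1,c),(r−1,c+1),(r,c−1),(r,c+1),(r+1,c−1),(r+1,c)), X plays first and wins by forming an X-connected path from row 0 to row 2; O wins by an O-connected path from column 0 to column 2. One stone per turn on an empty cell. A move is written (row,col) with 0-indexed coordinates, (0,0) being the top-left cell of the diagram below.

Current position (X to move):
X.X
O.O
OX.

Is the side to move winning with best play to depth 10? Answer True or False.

p1 X@[X.X/O.O/OX.]: (0,1)[XXX/O.O/OX.]-1 (1,1)[X.X/OXO/OX.]+1* (2,2)[X.X/O.O/OXX]-1
p2 O@[X.X/OXO/OX.] terminal -1; root [X.X/O.O/OX.] d10

X winning at [X.X/O.O/OX.]: True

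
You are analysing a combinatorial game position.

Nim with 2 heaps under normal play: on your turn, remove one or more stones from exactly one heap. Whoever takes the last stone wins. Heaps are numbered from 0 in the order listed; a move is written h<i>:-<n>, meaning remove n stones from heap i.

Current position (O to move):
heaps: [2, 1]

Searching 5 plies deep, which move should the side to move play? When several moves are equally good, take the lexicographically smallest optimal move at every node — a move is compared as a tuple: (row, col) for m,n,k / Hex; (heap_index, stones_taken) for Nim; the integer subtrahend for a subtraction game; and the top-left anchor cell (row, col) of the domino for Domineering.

p1 O@[(2,1)]: h0:-1[(1,1)]+1* h0:-2[(0,1)]-1 h1:-1[(2,0)]-1
p2 X@[(1,1)]: h0:-1[(0,1)]-1* h1:-1[(1,0)]-1
p3 O@[(0,1)]: h1:-1[(0,0)]+1*
p4 X@[(0,0)] terminal -1; root [(2,1)] d5

O's best at [(2,1)]: h0:-1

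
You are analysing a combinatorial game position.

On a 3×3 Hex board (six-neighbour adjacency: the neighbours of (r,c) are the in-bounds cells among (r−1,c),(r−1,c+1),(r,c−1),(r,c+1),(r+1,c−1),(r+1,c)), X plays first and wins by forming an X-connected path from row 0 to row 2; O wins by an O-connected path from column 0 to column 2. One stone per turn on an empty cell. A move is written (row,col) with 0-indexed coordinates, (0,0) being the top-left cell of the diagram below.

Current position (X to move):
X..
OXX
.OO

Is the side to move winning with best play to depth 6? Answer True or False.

[X../OXX/.OO] X move#1: (0,1):-1/XX./OXX/.OO, (0,2):-1/X.X/OXX/.OO, (2,0):+1/X../OXX/XOO*
[X../OXX/XOO] O move#2: (0,1):-1/XO./OXX/XOO*, (0,2):-1/X.O/OXX/XOO
[XO./OXX/XOO] X move#3: (0,2):+1/XOX/OXX/XOO*
[XOX/OXX/XOO] end (terminal -1, O#4); searched X../OXX/.OO to 6

X winning at [X../OXX/.OO]: True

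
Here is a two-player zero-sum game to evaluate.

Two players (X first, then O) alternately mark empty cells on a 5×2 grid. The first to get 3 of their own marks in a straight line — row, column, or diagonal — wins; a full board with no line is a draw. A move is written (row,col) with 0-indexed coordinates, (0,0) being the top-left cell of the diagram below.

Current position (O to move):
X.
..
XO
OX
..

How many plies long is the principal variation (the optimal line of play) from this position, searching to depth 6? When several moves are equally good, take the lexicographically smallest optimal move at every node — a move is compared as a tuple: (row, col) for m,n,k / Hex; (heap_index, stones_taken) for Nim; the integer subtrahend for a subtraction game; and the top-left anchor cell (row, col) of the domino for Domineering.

PV length from [X./../XO/OX/..]: 5 plies

p1 O@[X./../XO/OX/..]: (0,1)[XO/../XO/OX/..]-1 (1,0)[X./O./XO/OX/..]+0* (1,1)[X./.O/XO/OX/..]-1 (4,0)[X./../XO/OX/O.]-1 (4,1)[X./../XO/OX/.O]-1
p2 X@[X./O./XO/OX/..]: (0,1)[XX/O./XO/OX/..]+0* (1,1)[X./OX/XO/OX/..]+0 (4,0)[X./O./XO/OX/X.]+0 (4,1)[X./O./XO/OX/.X]+0
p3 O@[XX/O./XO/OX/..]: (1,1)[XX/OO/XO/OX/..]+0* (4,0)[XX/O./XO/OX/O.]+0 (4,1)[XX/O./XO/OX/.O]+0
p4 X@[XX/OO/XO/OX/..]: (4,0)[XX/OO/XO/OX/X.]+0* (4,1)[XX/OO/XO/OX/.X]+0
p5 O@[XX/OO/XO/OX/X.]: (4,1)[XX/OO/XO/OX/XO]+0*
p6 X@[XX/OO/XO/OX/XO] terminal +0; root [X./../XO/OX/..] d6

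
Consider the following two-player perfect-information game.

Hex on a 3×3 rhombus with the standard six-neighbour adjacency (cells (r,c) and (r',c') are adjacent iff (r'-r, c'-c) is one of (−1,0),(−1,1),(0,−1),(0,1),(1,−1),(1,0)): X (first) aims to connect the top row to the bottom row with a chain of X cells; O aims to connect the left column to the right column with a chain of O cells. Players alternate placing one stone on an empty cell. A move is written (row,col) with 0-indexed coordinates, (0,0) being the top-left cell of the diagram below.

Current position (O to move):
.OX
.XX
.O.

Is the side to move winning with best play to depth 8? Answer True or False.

O winning at [.OX/.XX/.O.]: False

ply 1, O at .OX/.XX/.O. | (0,0)=-1→OOX/.XX/.O.*; (1,0)=-1→.OX/OXX/.O.; (2,0)=-1→.OX/.XX/OO.; (2,2)=-1→.OX/.XX/.OO
ply 2, X at OOX/.XX/.O. | (1,0)=+1→OOX/XXX/.O.*; (2,0)=+1→OOX/.XX/XO.; (2,2)=+1→OOX/.XX/.OX
ply 3, O at OOX/XXX/.O. | (2,0)=-1→OOX/XXX/OO.*; (2,2)=-1→OOX/XXX/.OO
ply 4, X at OOX/XXX/OO. | (2,2)=+1→OOX/XXX/OOX*
ply 5: OOX/XXX/OOX is terminal -1 (O); from .OX/.XX/.O. depth 8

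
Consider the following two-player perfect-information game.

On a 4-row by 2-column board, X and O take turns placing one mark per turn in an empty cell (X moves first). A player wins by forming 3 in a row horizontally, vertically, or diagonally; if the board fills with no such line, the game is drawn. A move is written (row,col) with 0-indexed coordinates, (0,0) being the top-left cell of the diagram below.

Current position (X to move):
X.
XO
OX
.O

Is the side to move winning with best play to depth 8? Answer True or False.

X winning at [X./XO/OX/.O]: False

p1 X@[X./XO/OX/.O]: (0,1)[XX/XO/OX/.O]+0* (3,0)[X./XO/OX/XO]+0
p2 O@[XX/XO/OX/.O]: (3,0)[XX/XO/OX/OO]+0*
p3 X@[XX/XO/OX/OO] terminal +0; root [X./XO/OX/.O] d8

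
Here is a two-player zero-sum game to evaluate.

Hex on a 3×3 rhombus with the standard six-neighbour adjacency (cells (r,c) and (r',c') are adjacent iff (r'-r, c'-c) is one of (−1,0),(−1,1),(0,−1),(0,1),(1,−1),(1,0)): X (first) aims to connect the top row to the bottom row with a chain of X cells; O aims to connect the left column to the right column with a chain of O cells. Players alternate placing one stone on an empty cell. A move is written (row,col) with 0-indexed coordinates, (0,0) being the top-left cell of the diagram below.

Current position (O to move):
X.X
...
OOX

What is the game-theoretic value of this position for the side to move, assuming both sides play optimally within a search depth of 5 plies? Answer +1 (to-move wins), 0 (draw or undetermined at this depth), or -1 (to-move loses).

[X.X/.../OOX] O move#1: (0,1):-1/XOX/.../OOX, (1,0):-1/X.X/O../OOX, (1,1):-1/X.X/.O./OOX, (1,2):+1/X.X/..O/OOX*
[X.X/..O/OOX] end (terminal -1, X#2); searched X.X/.../OOX to 5

value(X.X/.../OOX, O) = +1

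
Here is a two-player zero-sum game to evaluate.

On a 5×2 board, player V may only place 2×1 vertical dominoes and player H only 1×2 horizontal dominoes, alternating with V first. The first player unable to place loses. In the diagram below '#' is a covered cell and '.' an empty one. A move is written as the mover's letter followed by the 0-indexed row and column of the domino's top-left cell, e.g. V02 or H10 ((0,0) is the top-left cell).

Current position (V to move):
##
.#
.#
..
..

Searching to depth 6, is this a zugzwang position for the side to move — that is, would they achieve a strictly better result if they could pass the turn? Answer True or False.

zugzwang(##/.#/.#/../.., V) = False

p1 V@[##/.#/.#/../..]: V10[##/##/##/../..]-1 V20[##/.#/##/#./..]-1 V30[##/.#/.#/#./#.]+1* V31[##/.#/.#/.#/.#]+1
p2 H@[##/.#/.#/#./#.] terminal -1; root [##/.#/.#/../..] d6
if V skipped the turn, H would face:
~ p1 H@[##/.#/.#/../..]: H30[##/.#/.#/##/..]+1* H40[##/.#/.#/../##]-1
~ p2 V@[##/.#/.#/##/..]: V10[##/##/##/##/..]-1*
~ p3 H@[##/##/##/##/..]: H40[##/##/##/##/##]+1*
~ p4 V@[##/##/##/##/##] terminal -1; root [##/.#/.#/../..] d6
compare (V): move=+1 vs pass=-1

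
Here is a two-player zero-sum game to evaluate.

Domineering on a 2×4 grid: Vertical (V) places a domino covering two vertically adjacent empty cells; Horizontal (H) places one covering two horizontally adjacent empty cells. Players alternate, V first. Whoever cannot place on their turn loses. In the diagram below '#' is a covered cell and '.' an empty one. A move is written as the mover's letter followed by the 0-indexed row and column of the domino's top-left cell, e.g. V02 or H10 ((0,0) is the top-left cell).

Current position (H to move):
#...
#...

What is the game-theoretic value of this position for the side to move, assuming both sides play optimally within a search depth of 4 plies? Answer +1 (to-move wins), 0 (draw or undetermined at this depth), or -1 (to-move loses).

value(#.../#..., H) = +1

[#.../#...] H move#1: H01:+1/###./#...*, H02:+1/#.##/#..., H11:+1/#.../###., H12:+1/#.../#.##
[###./#...] V move#2: V03:-1/####/#..#*
[####/#..#] H move#3: H11:+1/####/####*
[####/####] end (terminal -1, V#4); searched #.../#... to 4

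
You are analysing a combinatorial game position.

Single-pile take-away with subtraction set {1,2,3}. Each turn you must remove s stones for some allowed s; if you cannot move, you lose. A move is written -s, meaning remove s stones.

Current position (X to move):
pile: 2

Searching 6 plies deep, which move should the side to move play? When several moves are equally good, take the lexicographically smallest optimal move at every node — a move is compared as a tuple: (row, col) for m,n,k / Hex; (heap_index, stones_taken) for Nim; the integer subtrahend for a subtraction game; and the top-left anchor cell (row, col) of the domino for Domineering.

p1 X@[2]: -1[1]-1 -2[0]+1*
p2 O@[0] terminal -1; root [2] d6

X's best at [2]: -2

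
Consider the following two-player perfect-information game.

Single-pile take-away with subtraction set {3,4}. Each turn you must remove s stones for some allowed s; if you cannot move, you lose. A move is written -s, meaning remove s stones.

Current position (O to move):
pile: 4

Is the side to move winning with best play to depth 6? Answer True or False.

O winning at [4]: True

p1 O@[4]: -3[1]+1* -4[0]+1
p2 X@[1] terminal -1; root [4] d6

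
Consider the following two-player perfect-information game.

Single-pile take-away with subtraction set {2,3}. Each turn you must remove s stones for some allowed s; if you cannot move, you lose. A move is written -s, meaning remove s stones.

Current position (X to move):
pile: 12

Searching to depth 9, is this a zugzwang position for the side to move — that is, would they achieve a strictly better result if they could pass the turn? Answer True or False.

[12] X move#1: -2:+1/10*, -3:-1/9
[10] O move#2: -2:-1/8*, -3:-1/7
[8] X move#3: -2:+1/6*, -3:+1/5
[6] O move#4: -2:-1/4*, -3:-1/3
[4] X move#5: -2:-1/2, -3:+1/1*
[1] end (terminal -1, O#6); searched 12 to 9
if X skipped the turn, O would face:
~ [12] O move#1: -2:+1/10*, -3:-1/9
~ [10] X move#2: -2:-1/8*, -3:-1/7
~ [8] O move#3: -2:+1/6*, -3:+1/5
~ [6] X move#4: -2:-1/4*, -3:-1/3
~ [4] O move#5: -2:-1/2, -3:+1/1*
~ [1] end (terminal -1, X#6); searched 12 to 9
compare (X): move=+1 vs pass=-1

zugzwang(12, X) = False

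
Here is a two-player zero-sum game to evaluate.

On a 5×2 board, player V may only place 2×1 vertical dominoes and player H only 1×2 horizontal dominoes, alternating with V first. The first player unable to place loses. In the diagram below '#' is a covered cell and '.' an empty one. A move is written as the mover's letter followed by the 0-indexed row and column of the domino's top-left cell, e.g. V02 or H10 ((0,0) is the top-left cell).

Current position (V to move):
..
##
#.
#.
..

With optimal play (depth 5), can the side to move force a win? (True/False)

[../##/#./#./..] V move#1: V21:-1/../##/##/##/..*, V31:-1/../##/#./##/.#
[../##/##/##/..] H move#2: H00:+1/##/##/##/##/..*, H40:+1/../##/##/##/##
[##/##/##/##/..] end (terminal -1, V#3); searched ../##/#./#./.. to 5

V winning at [../##/#./#./..]: False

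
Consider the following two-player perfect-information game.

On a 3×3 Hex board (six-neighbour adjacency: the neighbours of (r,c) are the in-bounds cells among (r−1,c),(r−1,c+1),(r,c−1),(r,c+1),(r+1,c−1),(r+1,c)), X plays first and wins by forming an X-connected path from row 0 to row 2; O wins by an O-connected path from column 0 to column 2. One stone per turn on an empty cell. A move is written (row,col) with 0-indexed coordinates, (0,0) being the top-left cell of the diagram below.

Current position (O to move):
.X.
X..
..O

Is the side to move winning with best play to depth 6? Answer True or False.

O winning at [.X./X../..O]: True

p1 O@[.X./X../..O]: (0,0)[OX./X../..O]-1 (0,2)[.XO/X../..O]-1 (1,1)[.X./XO./..O]-1 (1,2)[.X./X.O/..O]-1 (2,0)[.X./X../O.O]+1* (2,1)[.X./X../.OO]-1
p2 X@[.X./X../O.O]: (0,0)[XX./X../O.O]-1* (0,2)[.XX/X../O.O]-1 (1,1)[.X./XX./O.O]-1 (1,2)[.X./X.X/O.O]-1 (2,1)[.X./X../OXO]-1
p3 O@[XX./X../O.O]: (0,2)[XXO/X../O.O]+1* (1,1)[XX./XO./O.O]+1 (1,2)[XX./X.O/O.O]+1 (2,1)[XX./X../OOO]+1
p4 X@[XXO/X../O.O]: (1,1)[XXO/XX./O.O]-1* (1,2)[XXO/X.X/O.O]-1 (2,1)[XXO/X../OXO]-1
p5 O@[XXO/XX./O.O]: (1,2)[XXO/XXO/O.O]-1 (2,1)[XXO/XX./OOO]+1*
p6 X@[XXO/XX./OOO] terminal -1; root [.X./X../..O] d6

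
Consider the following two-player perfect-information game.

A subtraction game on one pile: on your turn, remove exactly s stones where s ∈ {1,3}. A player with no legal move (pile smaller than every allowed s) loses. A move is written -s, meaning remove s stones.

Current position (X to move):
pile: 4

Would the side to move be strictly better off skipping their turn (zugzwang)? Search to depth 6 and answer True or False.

zugzwang(4, X) = True

ply 1, X at 4 | -1=-1→3*; -3=-1→1
ply 2, O at 3 | -1=+1→2*; -3=+1→0
ply 3, X at 2 | -1=-1→1*
ply 4, O at 1 | -1=+1→0*
ply 5: 0 is terminal -1 (X); from 4 depth 6
pass branch (O moves first from the same position):
  | ply 1, O at 4 | -1=-1→3*; -3=-1→1
  | ply 2, X at 3 | -1=+1→2*; -3=+1→0
  | ply 3, O at 2 | -1=-1→1*
  | ply 4, X at 1 | -1=+1→0*
  | ply 5: 0 is terminal -1 (O); from 4 depth 6
X moving scores -1; X passing scores +1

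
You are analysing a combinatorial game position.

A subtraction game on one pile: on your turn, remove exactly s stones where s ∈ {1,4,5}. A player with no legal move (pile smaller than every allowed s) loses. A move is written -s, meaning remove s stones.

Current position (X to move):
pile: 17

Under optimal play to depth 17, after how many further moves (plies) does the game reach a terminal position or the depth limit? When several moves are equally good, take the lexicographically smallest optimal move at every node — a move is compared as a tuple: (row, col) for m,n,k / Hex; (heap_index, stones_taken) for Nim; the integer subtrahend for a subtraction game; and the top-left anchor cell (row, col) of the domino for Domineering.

PV length from [17]: 9 plies

p1 X@[17]: -1[16]+1* -4[13]-1 -5[12]-1
p2 O@[16]: -1[15]-1* -4[12]-1 -5[11]-1
p3 X@[15]: -1[14]-1 -4[11]-1 -5[10]+1*
p4 O@[10]: -1[9]-1* -4[6]-1 -5[5]-1
p5 X@[9]: -1[8]+1* -4[5]-1 -5[4]-1
p6 O@[8]: -1[7]-1* -4[4]-1 -5[3]-1
p7 X@[7]: -1[6]-1 -4[3]-1 -5[2]+1*
p8 O@[2]: -1[1]-1*
p9 X@[1]: -1[0]+1*
p10 O@[0] terminal -1; root [17] d17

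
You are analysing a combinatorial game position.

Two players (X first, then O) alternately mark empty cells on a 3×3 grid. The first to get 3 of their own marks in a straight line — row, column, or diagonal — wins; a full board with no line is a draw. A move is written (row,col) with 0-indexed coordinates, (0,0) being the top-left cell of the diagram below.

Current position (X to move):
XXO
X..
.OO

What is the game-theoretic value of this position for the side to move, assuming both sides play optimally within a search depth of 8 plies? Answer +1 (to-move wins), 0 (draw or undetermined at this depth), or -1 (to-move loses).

[XXO/X../.OO] X move#1: (1,1):-1/XXO/XX./.OO, (1,2):-1/XXO/X.X/.OO, (2,0):+1/XXO/X../XOO*
[XXO/X../XOO] end (terminal -1, O#2); searched XXO/X../.OO to 8

value(XXO/X../.OO, X) = +1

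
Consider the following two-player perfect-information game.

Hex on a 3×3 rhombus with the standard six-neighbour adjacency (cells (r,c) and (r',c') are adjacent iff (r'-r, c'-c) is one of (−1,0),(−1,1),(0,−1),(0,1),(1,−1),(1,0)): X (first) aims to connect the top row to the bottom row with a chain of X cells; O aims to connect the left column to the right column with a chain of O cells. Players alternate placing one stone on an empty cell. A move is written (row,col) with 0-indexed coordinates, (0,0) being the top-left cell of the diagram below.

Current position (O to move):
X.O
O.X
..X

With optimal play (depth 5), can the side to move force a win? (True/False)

O winning at [X.O/O.X/..X]: True

p1 O@[X.O/O.X/..X]: (0,1)[XOO/O.X/..X]+1* (1,1)[X.O/OOX/..X]+1 (2,0)[X.O/O.X/O.X]+1 (2,1)[X.O/O.X/.OX]+1
p2 X@[XOO/O.X/..X] terminal -1; root [X.O/O.X/..X] d5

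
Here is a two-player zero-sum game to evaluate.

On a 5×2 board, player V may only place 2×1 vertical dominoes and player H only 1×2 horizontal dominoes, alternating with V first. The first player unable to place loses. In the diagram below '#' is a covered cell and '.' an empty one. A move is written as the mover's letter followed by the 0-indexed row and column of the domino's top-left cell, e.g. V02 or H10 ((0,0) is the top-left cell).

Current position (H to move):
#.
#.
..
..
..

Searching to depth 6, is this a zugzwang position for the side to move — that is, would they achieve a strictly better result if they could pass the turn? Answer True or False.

zugzwang(#./#./../../.., H) = False

p1 H@[#./#./../../..]: H20[#./#./##/../..]-1 H30[#./#./../##/..]+1* H40[#./#./../../##]-1
p2 V@[#./#./../##/..]: V01[##/##/../##/..]-1* V11[#./##/.#/##/..]-1
p3 H@[##/##/../##/..]: H20[##/##/##/##/..]+1* H40[##/##/../##/##]+1
p4 V@[##/##/##/##/..] terminal -1; root [#./#./../../..] d6
suppose H passes — search the same position with V to move:
pass> p1 V@[#./#./../../..]: V01[##/##/../../..]-1 V11[#./##/.#/../..]-1 V20[#./#./#./#./..]+1* V21[#./#./.#/.#/..]+1 V30[#./#./../#./#.]+1 V31[#./#./../.#/.#]+1
pass> p2 H@[#./#./#./#./..]: H40[#./#./#./#./##]-1*
pass> p3 V@[#./#./#./#./##]: V01[##/##/#./#./##]+1* V11[#./##/##/#./##]+1 V21[#./#./##/##/##]+1
pass> p4 H@[##/##/#./#./##] terminal -1; root [#./#./../../..] d6
for H: play +1, pass -1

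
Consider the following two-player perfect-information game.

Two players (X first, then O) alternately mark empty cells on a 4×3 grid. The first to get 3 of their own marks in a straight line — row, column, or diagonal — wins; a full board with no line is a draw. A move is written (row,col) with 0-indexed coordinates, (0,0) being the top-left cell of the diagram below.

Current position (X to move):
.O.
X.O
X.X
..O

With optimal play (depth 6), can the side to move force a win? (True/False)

X winning at [.O./X.O/X.X/..O]: True

ply 1, X at .O./X.O/X.X/..O | (0,0)=+1→XO./X.O/X.X/..O*; (0,2)=+1→.OX/X.O/X.X/..O; (1,1)=+1→.O./XXO/X.X/..O; (2,1)=+1→.O./X.O/XXX/..O; (3,0)=+1→.O./X.O/X.X/X.O; (3,1)=+1→.O./X.O/X.X/.XO
ply 2: XO./X.O/X.X/..O is terminal -1 (O); from .O./X.O/X.X/..O depth 6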